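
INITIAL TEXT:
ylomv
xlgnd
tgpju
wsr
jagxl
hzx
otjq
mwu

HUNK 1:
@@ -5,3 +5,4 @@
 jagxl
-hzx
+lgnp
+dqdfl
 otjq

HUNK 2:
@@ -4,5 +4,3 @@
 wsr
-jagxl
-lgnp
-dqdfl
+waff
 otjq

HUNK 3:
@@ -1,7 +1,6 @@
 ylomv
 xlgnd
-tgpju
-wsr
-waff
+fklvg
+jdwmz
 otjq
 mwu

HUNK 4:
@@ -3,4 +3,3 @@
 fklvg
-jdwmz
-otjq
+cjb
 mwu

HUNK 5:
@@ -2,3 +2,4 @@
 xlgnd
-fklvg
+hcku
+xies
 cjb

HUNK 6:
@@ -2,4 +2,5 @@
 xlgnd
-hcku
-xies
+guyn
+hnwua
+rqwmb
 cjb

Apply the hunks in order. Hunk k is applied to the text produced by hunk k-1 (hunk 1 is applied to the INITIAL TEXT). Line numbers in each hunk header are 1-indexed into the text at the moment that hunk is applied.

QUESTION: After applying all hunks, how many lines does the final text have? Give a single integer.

Answer: 7

Derivation:
Hunk 1: at line 5 remove [hzx] add [lgnp,dqdfl] -> 9 lines: ylomv xlgnd tgpju wsr jagxl lgnp dqdfl otjq mwu
Hunk 2: at line 4 remove [jagxl,lgnp,dqdfl] add [waff] -> 7 lines: ylomv xlgnd tgpju wsr waff otjq mwu
Hunk 3: at line 1 remove [tgpju,wsr,waff] add [fklvg,jdwmz] -> 6 lines: ylomv xlgnd fklvg jdwmz otjq mwu
Hunk 4: at line 3 remove [jdwmz,otjq] add [cjb] -> 5 lines: ylomv xlgnd fklvg cjb mwu
Hunk 5: at line 2 remove [fklvg] add [hcku,xies] -> 6 lines: ylomv xlgnd hcku xies cjb mwu
Hunk 6: at line 2 remove [hcku,xies] add [guyn,hnwua,rqwmb] -> 7 lines: ylomv xlgnd guyn hnwua rqwmb cjb mwu
Final line count: 7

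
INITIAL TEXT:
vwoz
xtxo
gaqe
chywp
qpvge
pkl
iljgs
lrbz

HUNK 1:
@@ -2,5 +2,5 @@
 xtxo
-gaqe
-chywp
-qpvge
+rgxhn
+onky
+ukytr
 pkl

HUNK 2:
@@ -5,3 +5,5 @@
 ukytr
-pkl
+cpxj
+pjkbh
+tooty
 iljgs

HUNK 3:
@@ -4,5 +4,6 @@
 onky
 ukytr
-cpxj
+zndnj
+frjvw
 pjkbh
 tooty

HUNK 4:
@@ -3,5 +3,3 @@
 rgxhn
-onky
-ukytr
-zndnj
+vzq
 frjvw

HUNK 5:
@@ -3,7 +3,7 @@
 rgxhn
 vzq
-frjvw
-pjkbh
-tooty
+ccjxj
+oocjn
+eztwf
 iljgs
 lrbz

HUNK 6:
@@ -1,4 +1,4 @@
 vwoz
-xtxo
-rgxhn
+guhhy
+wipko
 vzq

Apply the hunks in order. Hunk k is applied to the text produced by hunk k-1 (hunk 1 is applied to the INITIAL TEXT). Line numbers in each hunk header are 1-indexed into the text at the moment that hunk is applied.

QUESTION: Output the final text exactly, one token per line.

Answer: vwoz
guhhy
wipko
vzq
ccjxj
oocjn
eztwf
iljgs
lrbz

Derivation:
Hunk 1: at line 2 remove [gaqe,chywp,qpvge] add [rgxhn,onky,ukytr] -> 8 lines: vwoz xtxo rgxhn onky ukytr pkl iljgs lrbz
Hunk 2: at line 5 remove [pkl] add [cpxj,pjkbh,tooty] -> 10 lines: vwoz xtxo rgxhn onky ukytr cpxj pjkbh tooty iljgs lrbz
Hunk 3: at line 4 remove [cpxj] add [zndnj,frjvw] -> 11 lines: vwoz xtxo rgxhn onky ukytr zndnj frjvw pjkbh tooty iljgs lrbz
Hunk 4: at line 3 remove [onky,ukytr,zndnj] add [vzq] -> 9 lines: vwoz xtxo rgxhn vzq frjvw pjkbh tooty iljgs lrbz
Hunk 5: at line 3 remove [frjvw,pjkbh,tooty] add [ccjxj,oocjn,eztwf] -> 9 lines: vwoz xtxo rgxhn vzq ccjxj oocjn eztwf iljgs lrbz
Hunk 6: at line 1 remove [xtxo,rgxhn] add [guhhy,wipko] -> 9 lines: vwoz guhhy wipko vzq ccjxj oocjn eztwf iljgs lrbz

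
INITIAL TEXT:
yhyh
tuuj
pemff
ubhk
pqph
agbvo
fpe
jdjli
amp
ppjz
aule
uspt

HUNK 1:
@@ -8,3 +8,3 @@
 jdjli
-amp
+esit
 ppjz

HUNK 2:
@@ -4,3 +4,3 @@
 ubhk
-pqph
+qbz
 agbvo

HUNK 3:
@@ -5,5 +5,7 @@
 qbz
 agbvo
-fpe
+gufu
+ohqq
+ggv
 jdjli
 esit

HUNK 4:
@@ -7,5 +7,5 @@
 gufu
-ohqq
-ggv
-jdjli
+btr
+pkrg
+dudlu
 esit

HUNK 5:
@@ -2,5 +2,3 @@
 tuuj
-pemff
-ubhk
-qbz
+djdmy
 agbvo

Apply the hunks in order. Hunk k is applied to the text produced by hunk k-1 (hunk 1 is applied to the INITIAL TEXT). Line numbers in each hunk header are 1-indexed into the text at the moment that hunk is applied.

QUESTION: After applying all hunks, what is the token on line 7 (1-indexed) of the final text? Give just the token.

Hunk 1: at line 8 remove [amp] add [esit] -> 12 lines: yhyh tuuj pemff ubhk pqph agbvo fpe jdjli esit ppjz aule uspt
Hunk 2: at line 4 remove [pqph] add [qbz] -> 12 lines: yhyh tuuj pemff ubhk qbz agbvo fpe jdjli esit ppjz aule uspt
Hunk 3: at line 5 remove [fpe] add [gufu,ohqq,ggv] -> 14 lines: yhyh tuuj pemff ubhk qbz agbvo gufu ohqq ggv jdjli esit ppjz aule uspt
Hunk 4: at line 7 remove [ohqq,ggv,jdjli] add [btr,pkrg,dudlu] -> 14 lines: yhyh tuuj pemff ubhk qbz agbvo gufu btr pkrg dudlu esit ppjz aule uspt
Hunk 5: at line 2 remove [pemff,ubhk,qbz] add [djdmy] -> 12 lines: yhyh tuuj djdmy agbvo gufu btr pkrg dudlu esit ppjz aule uspt
Final line 7: pkrg

Answer: pkrg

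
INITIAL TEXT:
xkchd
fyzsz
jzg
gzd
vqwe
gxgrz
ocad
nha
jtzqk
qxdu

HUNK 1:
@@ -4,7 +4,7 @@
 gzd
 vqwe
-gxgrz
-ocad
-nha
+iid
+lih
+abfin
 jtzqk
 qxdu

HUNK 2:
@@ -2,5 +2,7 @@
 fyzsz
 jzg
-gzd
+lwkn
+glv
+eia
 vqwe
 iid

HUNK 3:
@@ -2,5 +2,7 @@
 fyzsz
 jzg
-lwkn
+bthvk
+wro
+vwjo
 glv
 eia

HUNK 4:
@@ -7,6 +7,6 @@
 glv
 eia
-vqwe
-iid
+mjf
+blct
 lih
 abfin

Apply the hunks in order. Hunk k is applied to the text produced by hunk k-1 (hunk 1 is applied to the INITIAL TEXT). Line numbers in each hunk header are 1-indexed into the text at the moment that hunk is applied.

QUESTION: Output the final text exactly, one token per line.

Answer: xkchd
fyzsz
jzg
bthvk
wro
vwjo
glv
eia
mjf
blct
lih
abfin
jtzqk
qxdu

Derivation:
Hunk 1: at line 4 remove [gxgrz,ocad,nha] add [iid,lih,abfin] -> 10 lines: xkchd fyzsz jzg gzd vqwe iid lih abfin jtzqk qxdu
Hunk 2: at line 2 remove [gzd] add [lwkn,glv,eia] -> 12 lines: xkchd fyzsz jzg lwkn glv eia vqwe iid lih abfin jtzqk qxdu
Hunk 3: at line 2 remove [lwkn] add [bthvk,wro,vwjo] -> 14 lines: xkchd fyzsz jzg bthvk wro vwjo glv eia vqwe iid lih abfin jtzqk qxdu
Hunk 4: at line 7 remove [vqwe,iid] add [mjf,blct] -> 14 lines: xkchd fyzsz jzg bthvk wro vwjo glv eia mjf blct lih abfin jtzqk qxdu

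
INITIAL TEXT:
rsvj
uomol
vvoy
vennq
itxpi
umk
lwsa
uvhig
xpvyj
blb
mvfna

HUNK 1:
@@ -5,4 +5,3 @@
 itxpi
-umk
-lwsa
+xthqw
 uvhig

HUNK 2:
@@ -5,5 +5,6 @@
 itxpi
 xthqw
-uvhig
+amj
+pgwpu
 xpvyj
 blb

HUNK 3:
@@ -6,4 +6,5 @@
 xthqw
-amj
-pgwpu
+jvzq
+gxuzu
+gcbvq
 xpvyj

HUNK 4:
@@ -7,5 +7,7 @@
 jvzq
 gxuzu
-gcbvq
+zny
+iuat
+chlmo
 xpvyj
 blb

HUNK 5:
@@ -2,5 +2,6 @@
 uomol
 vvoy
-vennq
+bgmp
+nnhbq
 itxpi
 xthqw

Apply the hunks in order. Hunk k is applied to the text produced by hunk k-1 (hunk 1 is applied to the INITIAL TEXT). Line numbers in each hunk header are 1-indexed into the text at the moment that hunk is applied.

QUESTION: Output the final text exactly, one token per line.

Answer: rsvj
uomol
vvoy
bgmp
nnhbq
itxpi
xthqw
jvzq
gxuzu
zny
iuat
chlmo
xpvyj
blb
mvfna

Derivation:
Hunk 1: at line 5 remove [umk,lwsa] add [xthqw] -> 10 lines: rsvj uomol vvoy vennq itxpi xthqw uvhig xpvyj blb mvfna
Hunk 2: at line 5 remove [uvhig] add [amj,pgwpu] -> 11 lines: rsvj uomol vvoy vennq itxpi xthqw amj pgwpu xpvyj blb mvfna
Hunk 3: at line 6 remove [amj,pgwpu] add [jvzq,gxuzu,gcbvq] -> 12 lines: rsvj uomol vvoy vennq itxpi xthqw jvzq gxuzu gcbvq xpvyj blb mvfna
Hunk 4: at line 7 remove [gcbvq] add [zny,iuat,chlmo] -> 14 lines: rsvj uomol vvoy vennq itxpi xthqw jvzq gxuzu zny iuat chlmo xpvyj blb mvfna
Hunk 5: at line 2 remove [vennq] add [bgmp,nnhbq] -> 15 lines: rsvj uomol vvoy bgmp nnhbq itxpi xthqw jvzq gxuzu zny iuat chlmo xpvyj blb mvfna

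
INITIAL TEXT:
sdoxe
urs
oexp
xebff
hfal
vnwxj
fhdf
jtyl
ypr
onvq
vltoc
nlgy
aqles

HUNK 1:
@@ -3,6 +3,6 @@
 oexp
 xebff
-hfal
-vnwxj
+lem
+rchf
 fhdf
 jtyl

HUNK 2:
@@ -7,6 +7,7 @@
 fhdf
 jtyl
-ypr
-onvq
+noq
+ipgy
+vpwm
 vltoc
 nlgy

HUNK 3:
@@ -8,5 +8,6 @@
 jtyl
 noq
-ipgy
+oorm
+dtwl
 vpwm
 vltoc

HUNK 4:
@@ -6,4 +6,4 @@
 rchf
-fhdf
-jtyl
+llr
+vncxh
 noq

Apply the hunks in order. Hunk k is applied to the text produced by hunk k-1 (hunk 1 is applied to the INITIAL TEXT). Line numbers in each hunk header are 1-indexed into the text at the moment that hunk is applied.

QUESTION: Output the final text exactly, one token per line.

Answer: sdoxe
urs
oexp
xebff
lem
rchf
llr
vncxh
noq
oorm
dtwl
vpwm
vltoc
nlgy
aqles

Derivation:
Hunk 1: at line 3 remove [hfal,vnwxj] add [lem,rchf] -> 13 lines: sdoxe urs oexp xebff lem rchf fhdf jtyl ypr onvq vltoc nlgy aqles
Hunk 2: at line 7 remove [ypr,onvq] add [noq,ipgy,vpwm] -> 14 lines: sdoxe urs oexp xebff lem rchf fhdf jtyl noq ipgy vpwm vltoc nlgy aqles
Hunk 3: at line 8 remove [ipgy] add [oorm,dtwl] -> 15 lines: sdoxe urs oexp xebff lem rchf fhdf jtyl noq oorm dtwl vpwm vltoc nlgy aqles
Hunk 4: at line 6 remove [fhdf,jtyl] add [llr,vncxh] -> 15 lines: sdoxe urs oexp xebff lem rchf llr vncxh noq oorm dtwl vpwm vltoc nlgy aqles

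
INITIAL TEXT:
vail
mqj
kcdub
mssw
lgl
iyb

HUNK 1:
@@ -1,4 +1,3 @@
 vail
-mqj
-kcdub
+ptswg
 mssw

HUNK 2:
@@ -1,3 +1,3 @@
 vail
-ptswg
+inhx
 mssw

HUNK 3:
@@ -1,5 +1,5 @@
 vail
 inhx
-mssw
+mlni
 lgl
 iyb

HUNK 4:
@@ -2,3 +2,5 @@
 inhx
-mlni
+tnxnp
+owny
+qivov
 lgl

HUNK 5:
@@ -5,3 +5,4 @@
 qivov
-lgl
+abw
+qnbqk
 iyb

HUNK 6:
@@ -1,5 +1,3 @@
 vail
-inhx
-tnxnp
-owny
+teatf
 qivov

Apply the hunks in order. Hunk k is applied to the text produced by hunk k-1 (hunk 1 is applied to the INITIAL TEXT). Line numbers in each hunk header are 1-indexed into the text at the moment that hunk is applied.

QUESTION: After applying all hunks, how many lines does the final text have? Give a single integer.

Hunk 1: at line 1 remove [mqj,kcdub] add [ptswg] -> 5 lines: vail ptswg mssw lgl iyb
Hunk 2: at line 1 remove [ptswg] add [inhx] -> 5 lines: vail inhx mssw lgl iyb
Hunk 3: at line 1 remove [mssw] add [mlni] -> 5 lines: vail inhx mlni lgl iyb
Hunk 4: at line 2 remove [mlni] add [tnxnp,owny,qivov] -> 7 lines: vail inhx tnxnp owny qivov lgl iyb
Hunk 5: at line 5 remove [lgl] add [abw,qnbqk] -> 8 lines: vail inhx tnxnp owny qivov abw qnbqk iyb
Hunk 6: at line 1 remove [inhx,tnxnp,owny] add [teatf] -> 6 lines: vail teatf qivov abw qnbqk iyb
Final line count: 6

Answer: 6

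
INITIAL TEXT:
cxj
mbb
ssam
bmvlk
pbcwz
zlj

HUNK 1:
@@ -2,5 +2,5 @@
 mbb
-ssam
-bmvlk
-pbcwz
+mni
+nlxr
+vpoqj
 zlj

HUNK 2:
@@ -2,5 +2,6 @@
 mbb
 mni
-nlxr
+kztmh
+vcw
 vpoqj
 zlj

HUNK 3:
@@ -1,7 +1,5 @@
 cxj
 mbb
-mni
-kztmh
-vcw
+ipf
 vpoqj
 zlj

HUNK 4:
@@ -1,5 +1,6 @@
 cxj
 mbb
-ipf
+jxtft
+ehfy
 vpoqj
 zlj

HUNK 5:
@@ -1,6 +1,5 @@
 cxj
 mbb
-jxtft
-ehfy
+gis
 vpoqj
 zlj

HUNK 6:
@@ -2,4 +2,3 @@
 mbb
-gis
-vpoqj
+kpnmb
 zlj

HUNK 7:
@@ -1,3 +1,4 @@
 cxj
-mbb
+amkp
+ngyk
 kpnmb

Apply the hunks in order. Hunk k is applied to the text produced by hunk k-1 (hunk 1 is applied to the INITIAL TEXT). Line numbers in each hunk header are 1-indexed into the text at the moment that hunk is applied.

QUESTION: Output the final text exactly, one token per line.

Answer: cxj
amkp
ngyk
kpnmb
zlj

Derivation:
Hunk 1: at line 2 remove [ssam,bmvlk,pbcwz] add [mni,nlxr,vpoqj] -> 6 lines: cxj mbb mni nlxr vpoqj zlj
Hunk 2: at line 2 remove [nlxr] add [kztmh,vcw] -> 7 lines: cxj mbb mni kztmh vcw vpoqj zlj
Hunk 3: at line 1 remove [mni,kztmh,vcw] add [ipf] -> 5 lines: cxj mbb ipf vpoqj zlj
Hunk 4: at line 1 remove [ipf] add [jxtft,ehfy] -> 6 lines: cxj mbb jxtft ehfy vpoqj zlj
Hunk 5: at line 1 remove [jxtft,ehfy] add [gis] -> 5 lines: cxj mbb gis vpoqj zlj
Hunk 6: at line 2 remove [gis,vpoqj] add [kpnmb] -> 4 lines: cxj mbb kpnmb zlj
Hunk 7: at line 1 remove [mbb] add [amkp,ngyk] -> 5 lines: cxj amkp ngyk kpnmb zlj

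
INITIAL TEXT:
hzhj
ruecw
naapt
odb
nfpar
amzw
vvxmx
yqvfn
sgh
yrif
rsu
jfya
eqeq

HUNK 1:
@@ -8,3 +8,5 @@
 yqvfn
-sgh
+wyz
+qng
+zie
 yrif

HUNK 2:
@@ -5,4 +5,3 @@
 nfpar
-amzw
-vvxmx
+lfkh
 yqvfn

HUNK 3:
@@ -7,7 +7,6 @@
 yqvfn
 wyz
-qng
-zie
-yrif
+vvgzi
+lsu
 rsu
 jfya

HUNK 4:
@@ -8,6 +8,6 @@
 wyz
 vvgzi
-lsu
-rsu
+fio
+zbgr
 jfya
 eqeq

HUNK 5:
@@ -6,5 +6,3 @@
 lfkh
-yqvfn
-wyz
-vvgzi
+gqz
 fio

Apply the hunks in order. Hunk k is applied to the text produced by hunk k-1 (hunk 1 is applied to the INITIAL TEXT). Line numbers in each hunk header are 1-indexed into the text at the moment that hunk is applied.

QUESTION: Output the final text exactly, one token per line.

Answer: hzhj
ruecw
naapt
odb
nfpar
lfkh
gqz
fio
zbgr
jfya
eqeq

Derivation:
Hunk 1: at line 8 remove [sgh] add [wyz,qng,zie] -> 15 lines: hzhj ruecw naapt odb nfpar amzw vvxmx yqvfn wyz qng zie yrif rsu jfya eqeq
Hunk 2: at line 5 remove [amzw,vvxmx] add [lfkh] -> 14 lines: hzhj ruecw naapt odb nfpar lfkh yqvfn wyz qng zie yrif rsu jfya eqeq
Hunk 3: at line 7 remove [qng,zie,yrif] add [vvgzi,lsu] -> 13 lines: hzhj ruecw naapt odb nfpar lfkh yqvfn wyz vvgzi lsu rsu jfya eqeq
Hunk 4: at line 8 remove [lsu,rsu] add [fio,zbgr] -> 13 lines: hzhj ruecw naapt odb nfpar lfkh yqvfn wyz vvgzi fio zbgr jfya eqeq
Hunk 5: at line 6 remove [yqvfn,wyz,vvgzi] add [gqz] -> 11 lines: hzhj ruecw naapt odb nfpar lfkh gqz fio zbgr jfya eqeq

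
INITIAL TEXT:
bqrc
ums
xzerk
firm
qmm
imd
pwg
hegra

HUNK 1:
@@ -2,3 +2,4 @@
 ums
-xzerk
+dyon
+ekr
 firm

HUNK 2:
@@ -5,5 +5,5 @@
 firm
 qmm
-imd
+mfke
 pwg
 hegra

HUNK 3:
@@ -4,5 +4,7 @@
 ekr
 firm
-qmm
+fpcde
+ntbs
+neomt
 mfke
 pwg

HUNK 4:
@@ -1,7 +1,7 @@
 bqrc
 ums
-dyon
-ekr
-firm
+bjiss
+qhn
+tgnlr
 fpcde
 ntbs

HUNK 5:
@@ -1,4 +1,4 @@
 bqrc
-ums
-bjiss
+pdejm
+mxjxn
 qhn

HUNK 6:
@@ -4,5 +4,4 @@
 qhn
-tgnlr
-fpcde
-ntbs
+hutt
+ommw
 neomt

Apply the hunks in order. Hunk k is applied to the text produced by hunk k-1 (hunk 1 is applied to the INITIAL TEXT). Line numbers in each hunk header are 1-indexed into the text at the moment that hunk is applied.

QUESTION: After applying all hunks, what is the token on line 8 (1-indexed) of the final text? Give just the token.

Hunk 1: at line 2 remove [xzerk] add [dyon,ekr] -> 9 lines: bqrc ums dyon ekr firm qmm imd pwg hegra
Hunk 2: at line 5 remove [imd] add [mfke] -> 9 lines: bqrc ums dyon ekr firm qmm mfke pwg hegra
Hunk 3: at line 4 remove [qmm] add [fpcde,ntbs,neomt] -> 11 lines: bqrc ums dyon ekr firm fpcde ntbs neomt mfke pwg hegra
Hunk 4: at line 1 remove [dyon,ekr,firm] add [bjiss,qhn,tgnlr] -> 11 lines: bqrc ums bjiss qhn tgnlr fpcde ntbs neomt mfke pwg hegra
Hunk 5: at line 1 remove [ums,bjiss] add [pdejm,mxjxn] -> 11 lines: bqrc pdejm mxjxn qhn tgnlr fpcde ntbs neomt mfke pwg hegra
Hunk 6: at line 4 remove [tgnlr,fpcde,ntbs] add [hutt,ommw] -> 10 lines: bqrc pdejm mxjxn qhn hutt ommw neomt mfke pwg hegra
Final line 8: mfke

Answer: mfke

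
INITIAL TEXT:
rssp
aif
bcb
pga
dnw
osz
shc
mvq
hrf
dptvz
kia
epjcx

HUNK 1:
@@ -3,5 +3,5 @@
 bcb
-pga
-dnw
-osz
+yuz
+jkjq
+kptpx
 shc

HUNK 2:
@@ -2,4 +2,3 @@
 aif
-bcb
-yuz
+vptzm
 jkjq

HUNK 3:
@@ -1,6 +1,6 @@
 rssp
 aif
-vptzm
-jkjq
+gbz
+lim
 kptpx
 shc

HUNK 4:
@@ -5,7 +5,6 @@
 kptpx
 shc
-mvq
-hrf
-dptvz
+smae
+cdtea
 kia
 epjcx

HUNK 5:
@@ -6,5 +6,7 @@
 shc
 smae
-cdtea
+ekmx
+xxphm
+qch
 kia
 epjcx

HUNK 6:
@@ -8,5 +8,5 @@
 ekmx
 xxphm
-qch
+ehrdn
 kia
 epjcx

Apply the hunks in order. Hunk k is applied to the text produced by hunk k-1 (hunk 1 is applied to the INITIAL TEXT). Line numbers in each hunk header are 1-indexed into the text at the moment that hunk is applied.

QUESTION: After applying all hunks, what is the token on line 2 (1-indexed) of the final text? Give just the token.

Answer: aif

Derivation:
Hunk 1: at line 3 remove [pga,dnw,osz] add [yuz,jkjq,kptpx] -> 12 lines: rssp aif bcb yuz jkjq kptpx shc mvq hrf dptvz kia epjcx
Hunk 2: at line 2 remove [bcb,yuz] add [vptzm] -> 11 lines: rssp aif vptzm jkjq kptpx shc mvq hrf dptvz kia epjcx
Hunk 3: at line 1 remove [vptzm,jkjq] add [gbz,lim] -> 11 lines: rssp aif gbz lim kptpx shc mvq hrf dptvz kia epjcx
Hunk 4: at line 5 remove [mvq,hrf,dptvz] add [smae,cdtea] -> 10 lines: rssp aif gbz lim kptpx shc smae cdtea kia epjcx
Hunk 5: at line 6 remove [cdtea] add [ekmx,xxphm,qch] -> 12 lines: rssp aif gbz lim kptpx shc smae ekmx xxphm qch kia epjcx
Hunk 6: at line 8 remove [qch] add [ehrdn] -> 12 lines: rssp aif gbz lim kptpx shc smae ekmx xxphm ehrdn kia epjcx
Final line 2: aif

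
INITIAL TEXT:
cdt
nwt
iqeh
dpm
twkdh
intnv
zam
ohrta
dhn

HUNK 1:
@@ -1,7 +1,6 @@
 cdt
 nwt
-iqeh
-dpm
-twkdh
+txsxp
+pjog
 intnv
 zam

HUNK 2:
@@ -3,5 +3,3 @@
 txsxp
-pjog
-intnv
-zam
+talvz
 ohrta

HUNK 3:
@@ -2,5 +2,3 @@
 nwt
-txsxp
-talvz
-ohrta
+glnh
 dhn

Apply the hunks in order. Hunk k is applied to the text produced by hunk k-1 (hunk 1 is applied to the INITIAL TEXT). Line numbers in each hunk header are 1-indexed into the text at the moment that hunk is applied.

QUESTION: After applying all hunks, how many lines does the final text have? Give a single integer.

Hunk 1: at line 1 remove [iqeh,dpm,twkdh] add [txsxp,pjog] -> 8 lines: cdt nwt txsxp pjog intnv zam ohrta dhn
Hunk 2: at line 3 remove [pjog,intnv,zam] add [talvz] -> 6 lines: cdt nwt txsxp talvz ohrta dhn
Hunk 3: at line 2 remove [txsxp,talvz,ohrta] add [glnh] -> 4 lines: cdt nwt glnh dhn
Final line count: 4

Answer: 4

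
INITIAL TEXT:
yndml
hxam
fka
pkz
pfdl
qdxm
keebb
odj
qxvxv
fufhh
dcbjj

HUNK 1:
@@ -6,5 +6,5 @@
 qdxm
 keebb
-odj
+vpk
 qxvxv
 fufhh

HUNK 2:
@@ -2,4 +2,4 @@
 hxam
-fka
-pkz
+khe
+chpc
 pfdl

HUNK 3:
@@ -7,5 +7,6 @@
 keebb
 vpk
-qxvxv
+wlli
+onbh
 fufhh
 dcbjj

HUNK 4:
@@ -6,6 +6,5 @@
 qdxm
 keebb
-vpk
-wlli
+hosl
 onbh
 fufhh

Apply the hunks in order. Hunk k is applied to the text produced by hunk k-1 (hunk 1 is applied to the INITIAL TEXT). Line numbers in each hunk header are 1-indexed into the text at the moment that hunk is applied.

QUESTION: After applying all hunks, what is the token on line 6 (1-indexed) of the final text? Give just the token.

Answer: qdxm

Derivation:
Hunk 1: at line 6 remove [odj] add [vpk] -> 11 lines: yndml hxam fka pkz pfdl qdxm keebb vpk qxvxv fufhh dcbjj
Hunk 2: at line 2 remove [fka,pkz] add [khe,chpc] -> 11 lines: yndml hxam khe chpc pfdl qdxm keebb vpk qxvxv fufhh dcbjj
Hunk 3: at line 7 remove [qxvxv] add [wlli,onbh] -> 12 lines: yndml hxam khe chpc pfdl qdxm keebb vpk wlli onbh fufhh dcbjj
Hunk 4: at line 6 remove [vpk,wlli] add [hosl] -> 11 lines: yndml hxam khe chpc pfdl qdxm keebb hosl onbh fufhh dcbjj
Final line 6: qdxm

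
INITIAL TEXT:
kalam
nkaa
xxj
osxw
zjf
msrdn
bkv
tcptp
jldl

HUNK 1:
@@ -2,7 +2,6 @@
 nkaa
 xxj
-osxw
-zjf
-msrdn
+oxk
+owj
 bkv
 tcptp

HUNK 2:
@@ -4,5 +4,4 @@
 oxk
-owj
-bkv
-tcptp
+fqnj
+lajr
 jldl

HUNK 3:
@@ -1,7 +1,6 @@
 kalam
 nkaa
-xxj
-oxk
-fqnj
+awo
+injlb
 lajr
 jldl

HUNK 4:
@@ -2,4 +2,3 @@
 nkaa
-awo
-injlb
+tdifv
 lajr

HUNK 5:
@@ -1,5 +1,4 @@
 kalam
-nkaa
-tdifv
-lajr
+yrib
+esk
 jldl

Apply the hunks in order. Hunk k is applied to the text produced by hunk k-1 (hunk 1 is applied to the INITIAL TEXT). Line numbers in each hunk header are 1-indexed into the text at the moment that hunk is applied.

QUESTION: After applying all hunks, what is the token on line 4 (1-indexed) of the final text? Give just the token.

Answer: jldl

Derivation:
Hunk 1: at line 2 remove [osxw,zjf,msrdn] add [oxk,owj] -> 8 lines: kalam nkaa xxj oxk owj bkv tcptp jldl
Hunk 2: at line 4 remove [owj,bkv,tcptp] add [fqnj,lajr] -> 7 lines: kalam nkaa xxj oxk fqnj lajr jldl
Hunk 3: at line 1 remove [xxj,oxk,fqnj] add [awo,injlb] -> 6 lines: kalam nkaa awo injlb lajr jldl
Hunk 4: at line 2 remove [awo,injlb] add [tdifv] -> 5 lines: kalam nkaa tdifv lajr jldl
Hunk 5: at line 1 remove [nkaa,tdifv,lajr] add [yrib,esk] -> 4 lines: kalam yrib esk jldl
Final line 4: jldl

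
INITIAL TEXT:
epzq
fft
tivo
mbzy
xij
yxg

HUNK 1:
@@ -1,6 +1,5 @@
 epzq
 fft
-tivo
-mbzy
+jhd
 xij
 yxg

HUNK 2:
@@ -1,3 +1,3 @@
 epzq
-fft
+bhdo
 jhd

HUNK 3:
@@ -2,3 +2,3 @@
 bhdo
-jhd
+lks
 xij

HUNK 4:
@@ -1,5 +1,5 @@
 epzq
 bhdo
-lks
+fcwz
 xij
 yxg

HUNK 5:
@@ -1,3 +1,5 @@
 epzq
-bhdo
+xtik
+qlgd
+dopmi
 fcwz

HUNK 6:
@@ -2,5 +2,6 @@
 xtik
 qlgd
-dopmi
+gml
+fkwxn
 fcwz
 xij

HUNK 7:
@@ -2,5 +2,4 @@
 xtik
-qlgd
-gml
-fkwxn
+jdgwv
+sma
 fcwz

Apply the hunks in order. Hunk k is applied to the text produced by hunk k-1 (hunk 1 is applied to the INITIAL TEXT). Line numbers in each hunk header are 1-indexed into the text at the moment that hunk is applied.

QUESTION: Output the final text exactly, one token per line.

Hunk 1: at line 1 remove [tivo,mbzy] add [jhd] -> 5 lines: epzq fft jhd xij yxg
Hunk 2: at line 1 remove [fft] add [bhdo] -> 5 lines: epzq bhdo jhd xij yxg
Hunk 3: at line 2 remove [jhd] add [lks] -> 5 lines: epzq bhdo lks xij yxg
Hunk 4: at line 1 remove [lks] add [fcwz] -> 5 lines: epzq bhdo fcwz xij yxg
Hunk 5: at line 1 remove [bhdo] add [xtik,qlgd,dopmi] -> 7 lines: epzq xtik qlgd dopmi fcwz xij yxg
Hunk 6: at line 2 remove [dopmi] add [gml,fkwxn] -> 8 lines: epzq xtik qlgd gml fkwxn fcwz xij yxg
Hunk 7: at line 2 remove [qlgd,gml,fkwxn] add [jdgwv,sma] -> 7 lines: epzq xtik jdgwv sma fcwz xij yxg

Answer: epzq
xtik
jdgwv
sma
fcwz
xij
yxg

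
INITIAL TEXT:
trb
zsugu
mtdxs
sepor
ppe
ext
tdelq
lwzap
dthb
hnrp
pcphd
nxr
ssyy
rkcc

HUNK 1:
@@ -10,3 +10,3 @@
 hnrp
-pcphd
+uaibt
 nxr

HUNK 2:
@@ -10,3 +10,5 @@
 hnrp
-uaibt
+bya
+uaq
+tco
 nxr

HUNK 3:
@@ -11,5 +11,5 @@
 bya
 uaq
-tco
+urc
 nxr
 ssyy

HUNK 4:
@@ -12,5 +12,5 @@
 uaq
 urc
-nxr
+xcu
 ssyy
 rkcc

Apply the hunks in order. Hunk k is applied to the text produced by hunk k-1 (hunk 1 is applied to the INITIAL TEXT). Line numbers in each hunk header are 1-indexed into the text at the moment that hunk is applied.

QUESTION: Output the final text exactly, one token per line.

Hunk 1: at line 10 remove [pcphd] add [uaibt] -> 14 lines: trb zsugu mtdxs sepor ppe ext tdelq lwzap dthb hnrp uaibt nxr ssyy rkcc
Hunk 2: at line 10 remove [uaibt] add [bya,uaq,tco] -> 16 lines: trb zsugu mtdxs sepor ppe ext tdelq lwzap dthb hnrp bya uaq tco nxr ssyy rkcc
Hunk 3: at line 11 remove [tco] add [urc] -> 16 lines: trb zsugu mtdxs sepor ppe ext tdelq lwzap dthb hnrp bya uaq urc nxr ssyy rkcc
Hunk 4: at line 12 remove [nxr] add [xcu] -> 16 lines: trb zsugu mtdxs sepor ppe ext tdelq lwzap dthb hnrp bya uaq urc xcu ssyy rkcc

Answer: trb
zsugu
mtdxs
sepor
ppe
ext
tdelq
lwzap
dthb
hnrp
bya
uaq
urc
xcu
ssyy
rkcc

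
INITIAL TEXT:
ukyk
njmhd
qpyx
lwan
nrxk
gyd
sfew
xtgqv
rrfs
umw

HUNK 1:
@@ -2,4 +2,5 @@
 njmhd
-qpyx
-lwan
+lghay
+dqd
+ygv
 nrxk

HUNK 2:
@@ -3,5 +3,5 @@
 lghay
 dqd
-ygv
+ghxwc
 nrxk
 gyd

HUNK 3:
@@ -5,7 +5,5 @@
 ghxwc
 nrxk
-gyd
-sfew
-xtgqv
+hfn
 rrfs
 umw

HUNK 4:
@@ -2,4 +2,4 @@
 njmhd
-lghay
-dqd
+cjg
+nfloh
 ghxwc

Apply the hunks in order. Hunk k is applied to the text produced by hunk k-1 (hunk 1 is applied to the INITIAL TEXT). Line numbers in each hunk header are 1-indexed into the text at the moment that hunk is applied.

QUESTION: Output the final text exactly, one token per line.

Hunk 1: at line 2 remove [qpyx,lwan] add [lghay,dqd,ygv] -> 11 lines: ukyk njmhd lghay dqd ygv nrxk gyd sfew xtgqv rrfs umw
Hunk 2: at line 3 remove [ygv] add [ghxwc] -> 11 lines: ukyk njmhd lghay dqd ghxwc nrxk gyd sfew xtgqv rrfs umw
Hunk 3: at line 5 remove [gyd,sfew,xtgqv] add [hfn] -> 9 lines: ukyk njmhd lghay dqd ghxwc nrxk hfn rrfs umw
Hunk 4: at line 2 remove [lghay,dqd] add [cjg,nfloh] -> 9 lines: ukyk njmhd cjg nfloh ghxwc nrxk hfn rrfs umw

Answer: ukyk
njmhd
cjg
nfloh
ghxwc
nrxk
hfn
rrfs
umw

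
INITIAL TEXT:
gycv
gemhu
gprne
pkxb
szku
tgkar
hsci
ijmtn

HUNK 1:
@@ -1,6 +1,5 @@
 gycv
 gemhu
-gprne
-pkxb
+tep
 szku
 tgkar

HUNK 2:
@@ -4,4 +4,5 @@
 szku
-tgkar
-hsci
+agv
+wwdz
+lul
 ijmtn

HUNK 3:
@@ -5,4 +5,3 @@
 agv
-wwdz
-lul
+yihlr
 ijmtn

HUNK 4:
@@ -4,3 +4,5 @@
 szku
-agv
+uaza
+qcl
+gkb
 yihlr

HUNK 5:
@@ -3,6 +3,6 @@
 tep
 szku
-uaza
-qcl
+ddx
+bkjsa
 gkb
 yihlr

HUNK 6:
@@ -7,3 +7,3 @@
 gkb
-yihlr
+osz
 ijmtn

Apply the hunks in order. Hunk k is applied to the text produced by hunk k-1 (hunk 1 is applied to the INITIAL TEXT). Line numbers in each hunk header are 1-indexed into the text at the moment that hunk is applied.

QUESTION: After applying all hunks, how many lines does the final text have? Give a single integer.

Hunk 1: at line 1 remove [gprne,pkxb] add [tep] -> 7 lines: gycv gemhu tep szku tgkar hsci ijmtn
Hunk 2: at line 4 remove [tgkar,hsci] add [agv,wwdz,lul] -> 8 lines: gycv gemhu tep szku agv wwdz lul ijmtn
Hunk 3: at line 5 remove [wwdz,lul] add [yihlr] -> 7 lines: gycv gemhu tep szku agv yihlr ijmtn
Hunk 4: at line 4 remove [agv] add [uaza,qcl,gkb] -> 9 lines: gycv gemhu tep szku uaza qcl gkb yihlr ijmtn
Hunk 5: at line 3 remove [uaza,qcl] add [ddx,bkjsa] -> 9 lines: gycv gemhu tep szku ddx bkjsa gkb yihlr ijmtn
Hunk 6: at line 7 remove [yihlr] add [osz] -> 9 lines: gycv gemhu tep szku ddx bkjsa gkb osz ijmtn
Final line count: 9

Answer: 9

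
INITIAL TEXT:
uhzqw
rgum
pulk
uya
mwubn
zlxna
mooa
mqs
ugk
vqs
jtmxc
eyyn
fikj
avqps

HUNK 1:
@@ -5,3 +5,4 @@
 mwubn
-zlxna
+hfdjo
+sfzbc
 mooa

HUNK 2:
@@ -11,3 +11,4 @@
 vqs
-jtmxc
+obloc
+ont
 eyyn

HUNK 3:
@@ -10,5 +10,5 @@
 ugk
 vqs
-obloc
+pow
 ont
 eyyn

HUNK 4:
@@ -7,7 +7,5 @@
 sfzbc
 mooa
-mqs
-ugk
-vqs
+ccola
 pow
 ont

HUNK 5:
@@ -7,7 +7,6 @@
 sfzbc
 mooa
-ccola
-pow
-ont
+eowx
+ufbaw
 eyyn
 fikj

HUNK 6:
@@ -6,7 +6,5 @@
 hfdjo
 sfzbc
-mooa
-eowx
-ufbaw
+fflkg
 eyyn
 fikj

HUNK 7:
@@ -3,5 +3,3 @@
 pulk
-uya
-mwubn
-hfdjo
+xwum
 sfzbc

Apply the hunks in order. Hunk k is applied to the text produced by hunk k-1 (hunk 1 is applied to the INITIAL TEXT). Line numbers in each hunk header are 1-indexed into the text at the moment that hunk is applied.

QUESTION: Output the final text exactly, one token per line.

Answer: uhzqw
rgum
pulk
xwum
sfzbc
fflkg
eyyn
fikj
avqps

Derivation:
Hunk 1: at line 5 remove [zlxna] add [hfdjo,sfzbc] -> 15 lines: uhzqw rgum pulk uya mwubn hfdjo sfzbc mooa mqs ugk vqs jtmxc eyyn fikj avqps
Hunk 2: at line 11 remove [jtmxc] add [obloc,ont] -> 16 lines: uhzqw rgum pulk uya mwubn hfdjo sfzbc mooa mqs ugk vqs obloc ont eyyn fikj avqps
Hunk 3: at line 10 remove [obloc] add [pow] -> 16 lines: uhzqw rgum pulk uya mwubn hfdjo sfzbc mooa mqs ugk vqs pow ont eyyn fikj avqps
Hunk 4: at line 7 remove [mqs,ugk,vqs] add [ccola] -> 14 lines: uhzqw rgum pulk uya mwubn hfdjo sfzbc mooa ccola pow ont eyyn fikj avqps
Hunk 5: at line 7 remove [ccola,pow,ont] add [eowx,ufbaw] -> 13 lines: uhzqw rgum pulk uya mwubn hfdjo sfzbc mooa eowx ufbaw eyyn fikj avqps
Hunk 6: at line 6 remove [mooa,eowx,ufbaw] add [fflkg] -> 11 lines: uhzqw rgum pulk uya mwubn hfdjo sfzbc fflkg eyyn fikj avqps
Hunk 7: at line 3 remove [uya,mwubn,hfdjo] add [xwum] -> 9 lines: uhzqw rgum pulk xwum sfzbc fflkg eyyn fikj avqps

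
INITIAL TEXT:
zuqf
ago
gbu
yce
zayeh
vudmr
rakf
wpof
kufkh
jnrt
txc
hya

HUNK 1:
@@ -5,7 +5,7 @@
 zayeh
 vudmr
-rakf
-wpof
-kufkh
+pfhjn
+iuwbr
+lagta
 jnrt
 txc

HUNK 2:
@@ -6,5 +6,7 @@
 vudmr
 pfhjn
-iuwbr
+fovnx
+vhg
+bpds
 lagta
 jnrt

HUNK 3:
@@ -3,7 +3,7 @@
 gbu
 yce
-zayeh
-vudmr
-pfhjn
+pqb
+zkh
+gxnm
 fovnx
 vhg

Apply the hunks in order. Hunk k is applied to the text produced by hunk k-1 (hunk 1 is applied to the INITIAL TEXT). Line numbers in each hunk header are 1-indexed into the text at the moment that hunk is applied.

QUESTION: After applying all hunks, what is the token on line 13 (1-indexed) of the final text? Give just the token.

Hunk 1: at line 5 remove [rakf,wpof,kufkh] add [pfhjn,iuwbr,lagta] -> 12 lines: zuqf ago gbu yce zayeh vudmr pfhjn iuwbr lagta jnrt txc hya
Hunk 2: at line 6 remove [iuwbr] add [fovnx,vhg,bpds] -> 14 lines: zuqf ago gbu yce zayeh vudmr pfhjn fovnx vhg bpds lagta jnrt txc hya
Hunk 3: at line 3 remove [zayeh,vudmr,pfhjn] add [pqb,zkh,gxnm] -> 14 lines: zuqf ago gbu yce pqb zkh gxnm fovnx vhg bpds lagta jnrt txc hya
Final line 13: txc

Answer: txc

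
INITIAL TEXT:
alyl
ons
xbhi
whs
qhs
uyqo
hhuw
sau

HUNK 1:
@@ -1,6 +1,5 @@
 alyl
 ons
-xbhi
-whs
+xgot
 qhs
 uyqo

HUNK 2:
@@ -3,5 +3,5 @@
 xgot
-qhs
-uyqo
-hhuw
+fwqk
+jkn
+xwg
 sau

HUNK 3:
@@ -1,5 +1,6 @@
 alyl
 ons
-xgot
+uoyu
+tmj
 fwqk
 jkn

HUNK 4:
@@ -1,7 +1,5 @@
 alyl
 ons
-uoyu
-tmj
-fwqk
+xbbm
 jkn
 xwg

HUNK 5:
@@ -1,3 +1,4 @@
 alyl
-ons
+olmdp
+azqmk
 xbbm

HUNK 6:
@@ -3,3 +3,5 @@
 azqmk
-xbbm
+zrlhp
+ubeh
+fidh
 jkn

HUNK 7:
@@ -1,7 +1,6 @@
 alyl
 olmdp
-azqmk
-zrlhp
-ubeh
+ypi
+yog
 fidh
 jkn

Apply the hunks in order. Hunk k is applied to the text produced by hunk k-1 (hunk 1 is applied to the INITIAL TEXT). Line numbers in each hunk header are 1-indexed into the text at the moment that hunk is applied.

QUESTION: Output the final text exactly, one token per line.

Hunk 1: at line 1 remove [xbhi,whs] add [xgot] -> 7 lines: alyl ons xgot qhs uyqo hhuw sau
Hunk 2: at line 3 remove [qhs,uyqo,hhuw] add [fwqk,jkn,xwg] -> 7 lines: alyl ons xgot fwqk jkn xwg sau
Hunk 3: at line 1 remove [xgot] add [uoyu,tmj] -> 8 lines: alyl ons uoyu tmj fwqk jkn xwg sau
Hunk 4: at line 1 remove [uoyu,tmj,fwqk] add [xbbm] -> 6 lines: alyl ons xbbm jkn xwg sau
Hunk 5: at line 1 remove [ons] add [olmdp,azqmk] -> 7 lines: alyl olmdp azqmk xbbm jkn xwg sau
Hunk 6: at line 3 remove [xbbm] add [zrlhp,ubeh,fidh] -> 9 lines: alyl olmdp azqmk zrlhp ubeh fidh jkn xwg sau
Hunk 7: at line 1 remove [azqmk,zrlhp,ubeh] add [ypi,yog] -> 8 lines: alyl olmdp ypi yog fidh jkn xwg sau

Answer: alyl
olmdp
ypi
yog
fidh
jkn
xwg
sau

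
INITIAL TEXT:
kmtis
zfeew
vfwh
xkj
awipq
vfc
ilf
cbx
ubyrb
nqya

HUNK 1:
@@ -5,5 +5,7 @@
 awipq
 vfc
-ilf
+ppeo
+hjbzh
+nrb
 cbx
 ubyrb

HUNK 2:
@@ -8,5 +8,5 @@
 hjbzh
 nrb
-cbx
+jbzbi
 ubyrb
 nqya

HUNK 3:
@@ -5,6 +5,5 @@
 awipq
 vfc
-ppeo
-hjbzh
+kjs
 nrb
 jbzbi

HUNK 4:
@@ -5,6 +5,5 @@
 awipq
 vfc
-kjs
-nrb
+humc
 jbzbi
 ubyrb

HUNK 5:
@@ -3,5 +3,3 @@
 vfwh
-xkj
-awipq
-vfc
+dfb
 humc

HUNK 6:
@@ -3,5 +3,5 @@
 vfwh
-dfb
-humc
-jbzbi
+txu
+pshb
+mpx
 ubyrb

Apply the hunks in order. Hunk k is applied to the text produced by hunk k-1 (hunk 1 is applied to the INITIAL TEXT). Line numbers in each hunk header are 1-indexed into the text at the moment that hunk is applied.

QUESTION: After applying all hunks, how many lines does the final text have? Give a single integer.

Hunk 1: at line 5 remove [ilf] add [ppeo,hjbzh,nrb] -> 12 lines: kmtis zfeew vfwh xkj awipq vfc ppeo hjbzh nrb cbx ubyrb nqya
Hunk 2: at line 8 remove [cbx] add [jbzbi] -> 12 lines: kmtis zfeew vfwh xkj awipq vfc ppeo hjbzh nrb jbzbi ubyrb nqya
Hunk 3: at line 5 remove [ppeo,hjbzh] add [kjs] -> 11 lines: kmtis zfeew vfwh xkj awipq vfc kjs nrb jbzbi ubyrb nqya
Hunk 4: at line 5 remove [kjs,nrb] add [humc] -> 10 lines: kmtis zfeew vfwh xkj awipq vfc humc jbzbi ubyrb nqya
Hunk 5: at line 3 remove [xkj,awipq,vfc] add [dfb] -> 8 lines: kmtis zfeew vfwh dfb humc jbzbi ubyrb nqya
Hunk 6: at line 3 remove [dfb,humc,jbzbi] add [txu,pshb,mpx] -> 8 lines: kmtis zfeew vfwh txu pshb mpx ubyrb nqya
Final line count: 8

Answer: 8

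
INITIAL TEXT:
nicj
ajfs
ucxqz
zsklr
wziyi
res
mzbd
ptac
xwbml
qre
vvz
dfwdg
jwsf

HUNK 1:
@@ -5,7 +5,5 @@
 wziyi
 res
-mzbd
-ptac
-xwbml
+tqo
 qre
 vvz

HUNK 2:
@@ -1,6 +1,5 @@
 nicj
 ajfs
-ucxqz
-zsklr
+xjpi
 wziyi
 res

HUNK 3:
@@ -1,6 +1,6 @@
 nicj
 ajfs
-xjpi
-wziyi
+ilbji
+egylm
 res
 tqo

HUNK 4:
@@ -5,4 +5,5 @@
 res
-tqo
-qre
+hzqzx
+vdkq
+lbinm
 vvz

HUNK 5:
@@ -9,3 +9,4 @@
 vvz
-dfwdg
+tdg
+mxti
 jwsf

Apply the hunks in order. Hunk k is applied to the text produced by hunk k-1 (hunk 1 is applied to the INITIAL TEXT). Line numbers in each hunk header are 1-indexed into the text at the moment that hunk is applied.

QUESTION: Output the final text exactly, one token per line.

Answer: nicj
ajfs
ilbji
egylm
res
hzqzx
vdkq
lbinm
vvz
tdg
mxti
jwsf

Derivation:
Hunk 1: at line 5 remove [mzbd,ptac,xwbml] add [tqo] -> 11 lines: nicj ajfs ucxqz zsklr wziyi res tqo qre vvz dfwdg jwsf
Hunk 2: at line 1 remove [ucxqz,zsklr] add [xjpi] -> 10 lines: nicj ajfs xjpi wziyi res tqo qre vvz dfwdg jwsf
Hunk 3: at line 1 remove [xjpi,wziyi] add [ilbji,egylm] -> 10 lines: nicj ajfs ilbji egylm res tqo qre vvz dfwdg jwsf
Hunk 4: at line 5 remove [tqo,qre] add [hzqzx,vdkq,lbinm] -> 11 lines: nicj ajfs ilbji egylm res hzqzx vdkq lbinm vvz dfwdg jwsf
Hunk 5: at line 9 remove [dfwdg] add [tdg,mxti] -> 12 lines: nicj ajfs ilbji egylm res hzqzx vdkq lbinm vvz tdg mxti jwsf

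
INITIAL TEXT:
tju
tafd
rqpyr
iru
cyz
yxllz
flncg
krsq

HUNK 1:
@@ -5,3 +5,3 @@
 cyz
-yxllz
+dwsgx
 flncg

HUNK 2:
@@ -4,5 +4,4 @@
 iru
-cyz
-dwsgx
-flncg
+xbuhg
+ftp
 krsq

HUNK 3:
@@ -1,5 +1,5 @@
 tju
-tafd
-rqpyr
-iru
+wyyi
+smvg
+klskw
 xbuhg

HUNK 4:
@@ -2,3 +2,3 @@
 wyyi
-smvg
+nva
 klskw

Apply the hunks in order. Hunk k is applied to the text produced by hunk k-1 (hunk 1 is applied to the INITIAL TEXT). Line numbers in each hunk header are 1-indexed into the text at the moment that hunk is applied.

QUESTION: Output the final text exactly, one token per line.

Hunk 1: at line 5 remove [yxllz] add [dwsgx] -> 8 lines: tju tafd rqpyr iru cyz dwsgx flncg krsq
Hunk 2: at line 4 remove [cyz,dwsgx,flncg] add [xbuhg,ftp] -> 7 lines: tju tafd rqpyr iru xbuhg ftp krsq
Hunk 3: at line 1 remove [tafd,rqpyr,iru] add [wyyi,smvg,klskw] -> 7 lines: tju wyyi smvg klskw xbuhg ftp krsq
Hunk 4: at line 2 remove [smvg] add [nva] -> 7 lines: tju wyyi nva klskw xbuhg ftp krsq

Answer: tju
wyyi
nva
klskw
xbuhg
ftp
krsq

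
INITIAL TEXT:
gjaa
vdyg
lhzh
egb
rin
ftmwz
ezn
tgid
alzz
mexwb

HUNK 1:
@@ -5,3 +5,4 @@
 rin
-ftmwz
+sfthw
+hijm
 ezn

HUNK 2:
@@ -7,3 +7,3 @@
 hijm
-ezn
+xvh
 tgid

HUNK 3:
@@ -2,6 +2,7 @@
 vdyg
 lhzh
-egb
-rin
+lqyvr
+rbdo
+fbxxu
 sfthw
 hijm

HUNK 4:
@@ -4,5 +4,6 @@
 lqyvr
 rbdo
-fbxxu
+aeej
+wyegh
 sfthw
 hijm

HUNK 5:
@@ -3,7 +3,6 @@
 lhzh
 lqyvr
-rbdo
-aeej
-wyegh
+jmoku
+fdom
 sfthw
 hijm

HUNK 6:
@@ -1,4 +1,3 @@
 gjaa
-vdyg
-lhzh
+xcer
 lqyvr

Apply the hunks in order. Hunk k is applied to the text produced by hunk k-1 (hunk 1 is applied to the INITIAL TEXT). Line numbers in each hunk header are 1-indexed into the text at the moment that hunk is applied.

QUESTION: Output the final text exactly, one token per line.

Hunk 1: at line 5 remove [ftmwz] add [sfthw,hijm] -> 11 lines: gjaa vdyg lhzh egb rin sfthw hijm ezn tgid alzz mexwb
Hunk 2: at line 7 remove [ezn] add [xvh] -> 11 lines: gjaa vdyg lhzh egb rin sfthw hijm xvh tgid alzz mexwb
Hunk 3: at line 2 remove [egb,rin] add [lqyvr,rbdo,fbxxu] -> 12 lines: gjaa vdyg lhzh lqyvr rbdo fbxxu sfthw hijm xvh tgid alzz mexwb
Hunk 4: at line 4 remove [fbxxu] add [aeej,wyegh] -> 13 lines: gjaa vdyg lhzh lqyvr rbdo aeej wyegh sfthw hijm xvh tgid alzz mexwb
Hunk 5: at line 3 remove [rbdo,aeej,wyegh] add [jmoku,fdom] -> 12 lines: gjaa vdyg lhzh lqyvr jmoku fdom sfthw hijm xvh tgid alzz mexwb
Hunk 6: at line 1 remove [vdyg,lhzh] add [xcer] -> 11 lines: gjaa xcer lqyvr jmoku fdom sfthw hijm xvh tgid alzz mexwb

Answer: gjaa
xcer
lqyvr
jmoku
fdom
sfthw
hijm
xvh
tgid
alzz
mexwb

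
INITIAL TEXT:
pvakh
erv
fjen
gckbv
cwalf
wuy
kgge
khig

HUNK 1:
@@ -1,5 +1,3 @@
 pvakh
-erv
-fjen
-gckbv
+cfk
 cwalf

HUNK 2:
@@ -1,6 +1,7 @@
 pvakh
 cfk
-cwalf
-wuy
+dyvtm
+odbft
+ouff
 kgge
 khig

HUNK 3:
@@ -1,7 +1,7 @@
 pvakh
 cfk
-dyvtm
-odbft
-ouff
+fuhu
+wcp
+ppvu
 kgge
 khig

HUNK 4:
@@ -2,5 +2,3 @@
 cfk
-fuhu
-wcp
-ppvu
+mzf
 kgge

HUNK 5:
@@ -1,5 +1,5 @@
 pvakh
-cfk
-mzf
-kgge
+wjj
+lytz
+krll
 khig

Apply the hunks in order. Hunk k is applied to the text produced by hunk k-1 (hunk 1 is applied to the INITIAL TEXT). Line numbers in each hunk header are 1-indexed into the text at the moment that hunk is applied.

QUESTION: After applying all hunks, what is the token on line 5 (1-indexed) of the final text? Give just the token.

Hunk 1: at line 1 remove [erv,fjen,gckbv] add [cfk] -> 6 lines: pvakh cfk cwalf wuy kgge khig
Hunk 2: at line 1 remove [cwalf,wuy] add [dyvtm,odbft,ouff] -> 7 lines: pvakh cfk dyvtm odbft ouff kgge khig
Hunk 3: at line 1 remove [dyvtm,odbft,ouff] add [fuhu,wcp,ppvu] -> 7 lines: pvakh cfk fuhu wcp ppvu kgge khig
Hunk 4: at line 2 remove [fuhu,wcp,ppvu] add [mzf] -> 5 lines: pvakh cfk mzf kgge khig
Hunk 5: at line 1 remove [cfk,mzf,kgge] add [wjj,lytz,krll] -> 5 lines: pvakh wjj lytz krll khig
Final line 5: khig

Answer: khig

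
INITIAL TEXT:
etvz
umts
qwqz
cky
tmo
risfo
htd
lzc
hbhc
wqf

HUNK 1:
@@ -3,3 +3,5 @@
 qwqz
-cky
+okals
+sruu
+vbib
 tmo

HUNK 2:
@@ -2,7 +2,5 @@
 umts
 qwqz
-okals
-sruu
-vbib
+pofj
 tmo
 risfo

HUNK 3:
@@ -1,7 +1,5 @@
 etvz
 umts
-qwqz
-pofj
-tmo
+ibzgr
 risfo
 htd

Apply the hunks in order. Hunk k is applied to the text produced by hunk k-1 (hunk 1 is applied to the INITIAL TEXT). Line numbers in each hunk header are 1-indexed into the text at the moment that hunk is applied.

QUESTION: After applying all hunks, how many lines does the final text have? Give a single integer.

Answer: 8

Derivation:
Hunk 1: at line 3 remove [cky] add [okals,sruu,vbib] -> 12 lines: etvz umts qwqz okals sruu vbib tmo risfo htd lzc hbhc wqf
Hunk 2: at line 2 remove [okals,sruu,vbib] add [pofj] -> 10 lines: etvz umts qwqz pofj tmo risfo htd lzc hbhc wqf
Hunk 3: at line 1 remove [qwqz,pofj,tmo] add [ibzgr] -> 8 lines: etvz umts ibzgr risfo htd lzc hbhc wqf
Final line count: 8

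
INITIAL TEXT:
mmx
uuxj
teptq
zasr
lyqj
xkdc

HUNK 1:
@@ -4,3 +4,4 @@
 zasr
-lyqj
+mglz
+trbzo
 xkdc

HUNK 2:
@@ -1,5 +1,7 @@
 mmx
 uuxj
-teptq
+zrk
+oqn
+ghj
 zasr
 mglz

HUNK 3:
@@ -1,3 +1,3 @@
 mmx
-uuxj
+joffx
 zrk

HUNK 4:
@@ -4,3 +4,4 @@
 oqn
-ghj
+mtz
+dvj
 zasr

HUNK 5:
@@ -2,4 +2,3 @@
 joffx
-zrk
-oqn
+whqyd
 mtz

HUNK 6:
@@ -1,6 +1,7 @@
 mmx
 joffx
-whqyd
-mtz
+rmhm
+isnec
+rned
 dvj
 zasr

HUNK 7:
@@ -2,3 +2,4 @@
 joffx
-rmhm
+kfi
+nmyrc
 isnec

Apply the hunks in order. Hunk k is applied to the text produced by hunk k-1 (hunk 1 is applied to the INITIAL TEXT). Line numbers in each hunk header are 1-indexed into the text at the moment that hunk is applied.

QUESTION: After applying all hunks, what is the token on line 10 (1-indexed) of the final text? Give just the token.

Answer: trbzo

Derivation:
Hunk 1: at line 4 remove [lyqj] add [mglz,trbzo] -> 7 lines: mmx uuxj teptq zasr mglz trbzo xkdc
Hunk 2: at line 1 remove [teptq] add [zrk,oqn,ghj] -> 9 lines: mmx uuxj zrk oqn ghj zasr mglz trbzo xkdc
Hunk 3: at line 1 remove [uuxj] add [joffx] -> 9 lines: mmx joffx zrk oqn ghj zasr mglz trbzo xkdc
Hunk 4: at line 4 remove [ghj] add [mtz,dvj] -> 10 lines: mmx joffx zrk oqn mtz dvj zasr mglz trbzo xkdc
Hunk 5: at line 2 remove [zrk,oqn] add [whqyd] -> 9 lines: mmx joffx whqyd mtz dvj zasr mglz trbzo xkdc
Hunk 6: at line 1 remove [whqyd,mtz] add [rmhm,isnec,rned] -> 10 lines: mmx joffx rmhm isnec rned dvj zasr mglz trbzo xkdc
Hunk 7: at line 2 remove [rmhm] add [kfi,nmyrc] -> 11 lines: mmx joffx kfi nmyrc isnec rned dvj zasr mglz trbzo xkdc
Final line 10: trbzo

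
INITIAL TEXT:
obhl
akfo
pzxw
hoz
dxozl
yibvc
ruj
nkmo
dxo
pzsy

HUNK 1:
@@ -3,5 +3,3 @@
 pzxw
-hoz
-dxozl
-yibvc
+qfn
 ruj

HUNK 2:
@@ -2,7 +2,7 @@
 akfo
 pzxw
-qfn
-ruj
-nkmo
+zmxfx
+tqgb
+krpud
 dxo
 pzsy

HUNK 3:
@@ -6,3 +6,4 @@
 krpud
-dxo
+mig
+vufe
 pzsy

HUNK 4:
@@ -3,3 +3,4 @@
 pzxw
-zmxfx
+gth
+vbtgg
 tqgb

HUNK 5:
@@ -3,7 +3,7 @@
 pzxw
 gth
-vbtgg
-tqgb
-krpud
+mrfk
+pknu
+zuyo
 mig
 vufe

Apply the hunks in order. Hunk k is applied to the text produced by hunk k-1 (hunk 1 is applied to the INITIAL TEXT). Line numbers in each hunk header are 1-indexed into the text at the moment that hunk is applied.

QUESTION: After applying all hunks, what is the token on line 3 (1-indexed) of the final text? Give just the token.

Hunk 1: at line 3 remove [hoz,dxozl,yibvc] add [qfn] -> 8 lines: obhl akfo pzxw qfn ruj nkmo dxo pzsy
Hunk 2: at line 2 remove [qfn,ruj,nkmo] add [zmxfx,tqgb,krpud] -> 8 lines: obhl akfo pzxw zmxfx tqgb krpud dxo pzsy
Hunk 3: at line 6 remove [dxo] add [mig,vufe] -> 9 lines: obhl akfo pzxw zmxfx tqgb krpud mig vufe pzsy
Hunk 4: at line 3 remove [zmxfx] add [gth,vbtgg] -> 10 lines: obhl akfo pzxw gth vbtgg tqgb krpud mig vufe pzsy
Hunk 5: at line 3 remove [vbtgg,tqgb,krpud] add [mrfk,pknu,zuyo] -> 10 lines: obhl akfo pzxw gth mrfk pknu zuyo mig vufe pzsy
Final line 3: pzxw

Answer: pzxw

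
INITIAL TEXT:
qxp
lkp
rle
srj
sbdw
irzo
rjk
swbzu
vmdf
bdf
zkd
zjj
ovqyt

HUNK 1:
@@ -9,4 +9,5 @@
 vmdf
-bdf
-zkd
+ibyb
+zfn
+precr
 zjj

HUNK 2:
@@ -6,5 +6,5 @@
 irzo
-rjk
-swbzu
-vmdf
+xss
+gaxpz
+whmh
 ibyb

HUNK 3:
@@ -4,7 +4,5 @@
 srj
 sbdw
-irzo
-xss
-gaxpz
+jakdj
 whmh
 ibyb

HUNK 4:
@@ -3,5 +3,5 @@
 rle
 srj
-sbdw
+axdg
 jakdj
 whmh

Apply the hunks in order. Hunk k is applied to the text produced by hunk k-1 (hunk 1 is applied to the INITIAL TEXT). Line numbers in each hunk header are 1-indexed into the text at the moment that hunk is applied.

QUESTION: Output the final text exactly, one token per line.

Hunk 1: at line 9 remove [bdf,zkd] add [ibyb,zfn,precr] -> 14 lines: qxp lkp rle srj sbdw irzo rjk swbzu vmdf ibyb zfn precr zjj ovqyt
Hunk 2: at line 6 remove [rjk,swbzu,vmdf] add [xss,gaxpz,whmh] -> 14 lines: qxp lkp rle srj sbdw irzo xss gaxpz whmh ibyb zfn precr zjj ovqyt
Hunk 3: at line 4 remove [irzo,xss,gaxpz] add [jakdj] -> 12 lines: qxp lkp rle srj sbdw jakdj whmh ibyb zfn precr zjj ovqyt
Hunk 4: at line 3 remove [sbdw] add [axdg] -> 12 lines: qxp lkp rle srj axdg jakdj whmh ibyb zfn precr zjj ovqyt

Answer: qxp
lkp
rle
srj
axdg
jakdj
whmh
ibyb
zfn
precr
zjj
ovqyt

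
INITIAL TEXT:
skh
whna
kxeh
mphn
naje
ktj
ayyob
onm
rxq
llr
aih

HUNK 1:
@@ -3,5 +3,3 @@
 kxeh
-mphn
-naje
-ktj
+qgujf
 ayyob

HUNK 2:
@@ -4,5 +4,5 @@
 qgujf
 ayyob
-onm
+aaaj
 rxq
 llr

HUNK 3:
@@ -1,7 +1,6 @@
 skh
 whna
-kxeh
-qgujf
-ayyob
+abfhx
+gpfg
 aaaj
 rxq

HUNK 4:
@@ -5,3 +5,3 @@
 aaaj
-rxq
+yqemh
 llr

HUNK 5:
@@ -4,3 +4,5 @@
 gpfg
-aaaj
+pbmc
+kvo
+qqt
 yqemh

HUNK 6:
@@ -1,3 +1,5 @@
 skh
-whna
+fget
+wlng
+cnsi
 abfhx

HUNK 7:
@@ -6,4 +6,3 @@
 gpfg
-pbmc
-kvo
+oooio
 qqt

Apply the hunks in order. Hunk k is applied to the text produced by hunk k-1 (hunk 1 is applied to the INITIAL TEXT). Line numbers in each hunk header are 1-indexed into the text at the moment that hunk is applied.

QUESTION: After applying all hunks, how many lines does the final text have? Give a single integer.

Answer: 11

Derivation:
Hunk 1: at line 3 remove [mphn,naje,ktj] add [qgujf] -> 9 lines: skh whna kxeh qgujf ayyob onm rxq llr aih
Hunk 2: at line 4 remove [onm] add [aaaj] -> 9 lines: skh whna kxeh qgujf ayyob aaaj rxq llr aih
Hunk 3: at line 1 remove [kxeh,qgujf,ayyob] add [abfhx,gpfg] -> 8 lines: skh whna abfhx gpfg aaaj rxq llr aih
Hunk 4: at line 5 remove [rxq] add [yqemh] -> 8 lines: skh whna abfhx gpfg aaaj yqemh llr aih
Hunk 5: at line 4 remove [aaaj] add [pbmc,kvo,qqt] -> 10 lines: skh whna abfhx gpfg pbmc kvo qqt yqemh llr aih
Hunk 6: at line 1 remove [whna] add [fget,wlng,cnsi] -> 12 lines: skh fget wlng cnsi abfhx gpfg pbmc kvo qqt yqemh llr aih
Hunk 7: at line 6 remove [pbmc,kvo] add [oooio] -> 11 lines: skh fget wlng cnsi abfhx gpfg oooio qqt yqemh llr aih
Final line count: 11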